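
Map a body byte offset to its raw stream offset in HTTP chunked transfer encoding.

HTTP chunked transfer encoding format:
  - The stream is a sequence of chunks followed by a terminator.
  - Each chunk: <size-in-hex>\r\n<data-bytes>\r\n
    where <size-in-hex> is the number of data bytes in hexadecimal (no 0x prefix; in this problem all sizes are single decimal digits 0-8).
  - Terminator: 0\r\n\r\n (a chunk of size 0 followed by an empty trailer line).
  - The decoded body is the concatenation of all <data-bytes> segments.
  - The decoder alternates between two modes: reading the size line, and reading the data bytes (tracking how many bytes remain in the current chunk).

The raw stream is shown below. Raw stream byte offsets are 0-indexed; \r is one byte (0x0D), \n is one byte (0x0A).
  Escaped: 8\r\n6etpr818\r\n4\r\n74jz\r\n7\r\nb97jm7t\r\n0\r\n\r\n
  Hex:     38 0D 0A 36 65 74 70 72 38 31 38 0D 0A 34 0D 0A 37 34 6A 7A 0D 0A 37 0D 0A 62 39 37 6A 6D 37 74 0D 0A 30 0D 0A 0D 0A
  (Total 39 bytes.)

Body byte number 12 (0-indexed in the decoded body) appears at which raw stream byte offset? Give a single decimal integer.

Chunk 1: stream[0..1]='8' size=0x8=8, data at stream[3..11]='6etpr818' -> body[0..8], body so far='6etpr818'
Chunk 2: stream[13..14]='4' size=0x4=4, data at stream[16..20]='74jz' -> body[8..12], body so far='6etpr81874jz'
Chunk 3: stream[22..23]='7' size=0x7=7, data at stream[25..32]='b97jm7t' -> body[12..19], body so far='6etpr81874jzb97jm7t'
Chunk 4: stream[34..35]='0' size=0 (terminator). Final body='6etpr81874jzb97jm7t' (19 bytes)
Body byte 12 at stream offset 25

Answer: 25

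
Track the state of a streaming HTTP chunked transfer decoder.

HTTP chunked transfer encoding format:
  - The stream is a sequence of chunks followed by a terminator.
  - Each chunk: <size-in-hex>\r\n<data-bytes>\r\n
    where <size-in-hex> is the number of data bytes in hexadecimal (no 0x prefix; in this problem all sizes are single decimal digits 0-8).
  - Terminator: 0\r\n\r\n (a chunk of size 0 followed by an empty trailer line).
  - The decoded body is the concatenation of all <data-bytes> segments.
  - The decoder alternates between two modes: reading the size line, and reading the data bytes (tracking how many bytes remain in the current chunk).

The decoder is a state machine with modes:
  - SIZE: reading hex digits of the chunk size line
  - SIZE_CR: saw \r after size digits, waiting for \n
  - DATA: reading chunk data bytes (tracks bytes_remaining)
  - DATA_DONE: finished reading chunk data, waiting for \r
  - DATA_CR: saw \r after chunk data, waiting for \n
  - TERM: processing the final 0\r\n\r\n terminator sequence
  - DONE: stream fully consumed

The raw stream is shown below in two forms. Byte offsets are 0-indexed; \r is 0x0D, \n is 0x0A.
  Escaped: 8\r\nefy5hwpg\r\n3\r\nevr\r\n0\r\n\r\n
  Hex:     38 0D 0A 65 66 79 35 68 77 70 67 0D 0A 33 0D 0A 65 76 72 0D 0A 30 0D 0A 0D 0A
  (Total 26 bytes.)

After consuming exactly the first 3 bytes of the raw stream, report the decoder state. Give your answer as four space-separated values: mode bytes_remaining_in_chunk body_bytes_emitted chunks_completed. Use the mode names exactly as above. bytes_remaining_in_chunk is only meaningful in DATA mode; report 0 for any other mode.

Byte 0 = '8': mode=SIZE remaining=0 emitted=0 chunks_done=0
Byte 1 = 0x0D: mode=SIZE_CR remaining=0 emitted=0 chunks_done=0
Byte 2 = 0x0A: mode=DATA remaining=8 emitted=0 chunks_done=0

Answer: DATA 8 0 0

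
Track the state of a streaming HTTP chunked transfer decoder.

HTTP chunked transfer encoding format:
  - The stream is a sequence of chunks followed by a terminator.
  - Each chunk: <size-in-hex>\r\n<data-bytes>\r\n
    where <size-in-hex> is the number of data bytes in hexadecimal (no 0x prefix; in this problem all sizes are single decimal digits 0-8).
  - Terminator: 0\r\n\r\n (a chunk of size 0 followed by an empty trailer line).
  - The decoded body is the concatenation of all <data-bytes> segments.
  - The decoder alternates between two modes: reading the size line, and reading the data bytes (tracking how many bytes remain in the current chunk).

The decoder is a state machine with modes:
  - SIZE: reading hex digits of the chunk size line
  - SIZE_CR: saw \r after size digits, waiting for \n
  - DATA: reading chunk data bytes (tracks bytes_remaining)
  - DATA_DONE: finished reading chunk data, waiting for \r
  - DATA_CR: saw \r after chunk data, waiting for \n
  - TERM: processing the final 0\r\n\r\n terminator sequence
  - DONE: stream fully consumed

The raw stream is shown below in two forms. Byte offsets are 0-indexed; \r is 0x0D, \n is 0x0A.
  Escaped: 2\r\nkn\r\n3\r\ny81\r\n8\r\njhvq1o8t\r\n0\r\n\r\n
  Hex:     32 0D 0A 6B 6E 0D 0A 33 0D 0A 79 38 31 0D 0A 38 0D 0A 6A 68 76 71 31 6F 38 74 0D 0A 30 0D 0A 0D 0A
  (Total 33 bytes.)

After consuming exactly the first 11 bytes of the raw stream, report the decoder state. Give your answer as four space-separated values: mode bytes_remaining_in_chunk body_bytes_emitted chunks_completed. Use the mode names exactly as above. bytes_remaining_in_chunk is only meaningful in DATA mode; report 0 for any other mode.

Byte 0 = '2': mode=SIZE remaining=0 emitted=0 chunks_done=0
Byte 1 = 0x0D: mode=SIZE_CR remaining=0 emitted=0 chunks_done=0
Byte 2 = 0x0A: mode=DATA remaining=2 emitted=0 chunks_done=0
Byte 3 = 'k': mode=DATA remaining=1 emitted=1 chunks_done=0
Byte 4 = 'n': mode=DATA_DONE remaining=0 emitted=2 chunks_done=0
Byte 5 = 0x0D: mode=DATA_CR remaining=0 emitted=2 chunks_done=0
Byte 6 = 0x0A: mode=SIZE remaining=0 emitted=2 chunks_done=1
Byte 7 = '3': mode=SIZE remaining=0 emitted=2 chunks_done=1
Byte 8 = 0x0D: mode=SIZE_CR remaining=0 emitted=2 chunks_done=1
Byte 9 = 0x0A: mode=DATA remaining=3 emitted=2 chunks_done=1
Byte 10 = 'y': mode=DATA remaining=2 emitted=3 chunks_done=1

Answer: DATA 2 3 1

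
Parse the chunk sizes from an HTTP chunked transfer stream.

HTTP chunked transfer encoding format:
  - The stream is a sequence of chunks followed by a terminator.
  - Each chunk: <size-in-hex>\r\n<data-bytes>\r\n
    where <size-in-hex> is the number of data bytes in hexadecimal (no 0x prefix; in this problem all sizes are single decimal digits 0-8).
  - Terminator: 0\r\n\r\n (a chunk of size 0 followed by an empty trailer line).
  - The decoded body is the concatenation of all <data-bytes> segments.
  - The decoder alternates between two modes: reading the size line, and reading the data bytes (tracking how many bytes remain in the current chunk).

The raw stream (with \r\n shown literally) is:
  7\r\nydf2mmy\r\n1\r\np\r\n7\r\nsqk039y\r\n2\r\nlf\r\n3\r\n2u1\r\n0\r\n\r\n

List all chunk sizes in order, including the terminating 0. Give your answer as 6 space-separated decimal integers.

Chunk 1: stream[0..1]='7' size=0x7=7, data at stream[3..10]='ydf2mmy' -> body[0..7], body so far='ydf2mmy'
Chunk 2: stream[12..13]='1' size=0x1=1, data at stream[15..16]='p' -> body[7..8], body so far='ydf2mmyp'
Chunk 3: stream[18..19]='7' size=0x7=7, data at stream[21..28]='sqk039y' -> body[8..15], body so far='ydf2mmypsqk039y'
Chunk 4: stream[30..31]='2' size=0x2=2, data at stream[33..35]='lf' -> body[15..17], body so far='ydf2mmypsqk039ylf'
Chunk 5: stream[37..38]='3' size=0x3=3, data at stream[40..43]='2u1' -> body[17..20], body so far='ydf2mmypsqk039ylf2u1'
Chunk 6: stream[45..46]='0' size=0 (terminator). Final body='ydf2mmypsqk039ylf2u1' (20 bytes)

Answer: 7 1 7 2 3 0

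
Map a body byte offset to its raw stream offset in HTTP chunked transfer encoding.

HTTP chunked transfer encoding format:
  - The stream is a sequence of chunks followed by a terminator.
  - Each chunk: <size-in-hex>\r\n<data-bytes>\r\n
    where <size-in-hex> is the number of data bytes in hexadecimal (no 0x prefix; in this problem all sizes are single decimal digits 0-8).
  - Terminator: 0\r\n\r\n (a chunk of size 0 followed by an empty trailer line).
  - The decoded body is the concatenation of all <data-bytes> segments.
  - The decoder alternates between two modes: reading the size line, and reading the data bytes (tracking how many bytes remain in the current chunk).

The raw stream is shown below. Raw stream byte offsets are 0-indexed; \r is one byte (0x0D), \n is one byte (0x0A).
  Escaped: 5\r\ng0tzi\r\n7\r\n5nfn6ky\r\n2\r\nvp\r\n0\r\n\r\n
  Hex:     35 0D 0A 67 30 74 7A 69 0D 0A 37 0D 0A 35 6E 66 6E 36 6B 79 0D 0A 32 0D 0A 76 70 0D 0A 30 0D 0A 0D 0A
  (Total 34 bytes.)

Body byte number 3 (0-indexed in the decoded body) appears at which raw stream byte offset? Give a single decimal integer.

Answer: 6

Derivation:
Chunk 1: stream[0..1]='5' size=0x5=5, data at stream[3..8]='g0tzi' -> body[0..5], body so far='g0tzi'
Chunk 2: stream[10..11]='7' size=0x7=7, data at stream[13..20]='5nfn6ky' -> body[5..12], body so far='g0tzi5nfn6ky'
Chunk 3: stream[22..23]='2' size=0x2=2, data at stream[25..27]='vp' -> body[12..14], body so far='g0tzi5nfn6kyvp'
Chunk 4: stream[29..30]='0' size=0 (terminator). Final body='g0tzi5nfn6kyvp' (14 bytes)
Body byte 3 at stream offset 6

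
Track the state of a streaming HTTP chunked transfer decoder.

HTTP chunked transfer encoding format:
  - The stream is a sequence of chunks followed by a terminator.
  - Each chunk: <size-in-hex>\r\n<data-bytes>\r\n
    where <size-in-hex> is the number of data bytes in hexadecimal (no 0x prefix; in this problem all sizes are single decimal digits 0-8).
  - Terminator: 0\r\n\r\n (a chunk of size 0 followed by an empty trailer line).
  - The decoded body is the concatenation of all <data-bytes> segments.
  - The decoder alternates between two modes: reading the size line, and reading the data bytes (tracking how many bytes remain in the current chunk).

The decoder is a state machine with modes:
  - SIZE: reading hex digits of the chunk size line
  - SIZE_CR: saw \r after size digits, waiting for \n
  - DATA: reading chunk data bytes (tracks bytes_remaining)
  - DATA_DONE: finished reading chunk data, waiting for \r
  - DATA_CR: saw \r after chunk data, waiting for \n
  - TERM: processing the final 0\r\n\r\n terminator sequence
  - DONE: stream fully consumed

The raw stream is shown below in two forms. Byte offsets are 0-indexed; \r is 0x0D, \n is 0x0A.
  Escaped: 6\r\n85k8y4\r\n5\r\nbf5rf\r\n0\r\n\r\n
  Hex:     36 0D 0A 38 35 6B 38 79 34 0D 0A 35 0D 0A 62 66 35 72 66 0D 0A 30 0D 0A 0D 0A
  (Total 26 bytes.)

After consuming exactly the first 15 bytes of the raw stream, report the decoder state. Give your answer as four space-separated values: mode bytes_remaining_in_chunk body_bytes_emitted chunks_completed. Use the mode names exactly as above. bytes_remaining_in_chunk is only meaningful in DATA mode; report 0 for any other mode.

Answer: DATA 4 7 1

Derivation:
Byte 0 = '6': mode=SIZE remaining=0 emitted=0 chunks_done=0
Byte 1 = 0x0D: mode=SIZE_CR remaining=0 emitted=0 chunks_done=0
Byte 2 = 0x0A: mode=DATA remaining=6 emitted=0 chunks_done=0
Byte 3 = '8': mode=DATA remaining=5 emitted=1 chunks_done=0
Byte 4 = '5': mode=DATA remaining=4 emitted=2 chunks_done=0
Byte 5 = 'k': mode=DATA remaining=3 emitted=3 chunks_done=0
Byte 6 = '8': mode=DATA remaining=2 emitted=4 chunks_done=0
Byte 7 = 'y': mode=DATA remaining=1 emitted=5 chunks_done=0
Byte 8 = '4': mode=DATA_DONE remaining=0 emitted=6 chunks_done=0
Byte 9 = 0x0D: mode=DATA_CR remaining=0 emitted=6 chunks_done=0
Byte 10 = 0x0A: mode=SIZE remaining=0 emitted=6 chunks_done=1
Byte 11 = '5': mode=SIZE remaining=0 emitted=6 chunks_done=1
Byte 12 = 0x0D: mode=SIZE_CR remaining=0 emitted=6 chunks_done=1
Byte 13 = 0x0A: mode=DATA remaining=5 emitted=6 chunks_done=1
Byte 14 = 'b': mode=DATA remaining=4 emitted=7 chunks_done=1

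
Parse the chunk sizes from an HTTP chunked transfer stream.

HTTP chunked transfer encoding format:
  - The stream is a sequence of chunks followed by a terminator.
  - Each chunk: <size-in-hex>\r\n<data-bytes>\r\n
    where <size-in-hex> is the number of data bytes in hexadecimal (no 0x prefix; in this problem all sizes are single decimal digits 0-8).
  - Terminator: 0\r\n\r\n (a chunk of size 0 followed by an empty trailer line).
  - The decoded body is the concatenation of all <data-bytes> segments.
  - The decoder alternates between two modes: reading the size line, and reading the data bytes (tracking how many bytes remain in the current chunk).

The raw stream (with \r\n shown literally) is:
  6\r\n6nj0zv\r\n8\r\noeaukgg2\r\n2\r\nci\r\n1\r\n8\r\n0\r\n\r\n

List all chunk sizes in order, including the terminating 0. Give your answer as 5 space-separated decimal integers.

Chunk 1: stream[0..1]='6' size=0x6=6, data at stream[3..9]='6nj0zv' -> body[0..6], body so far='6nj0zv'
Chunk 2: stream[11..12]='8' size=0x8=8, data at stream[14..22]='oeaukgg2' -> body[6..14], body so far='6nj0zvoeaukgg2'
Chunk 3: stream[24..25]='2' size=0x2=2, data at stream[27..29]='ci' -> body[14..16], body so far='6nj0zvoeaukgg2ci'
Chunk 4: stream[31..32]='1' size=0x1=1, data at stream[34..35]='8' -> body[16..17], body so far='6nj0zvoeaukgg2ci8'
Chunk 5: stream[37..38]='0' size=0 (terminator). Final body='6nj0zvoeaukgg2ci8' (17 bytes)

Answer: 6 8 2 1 0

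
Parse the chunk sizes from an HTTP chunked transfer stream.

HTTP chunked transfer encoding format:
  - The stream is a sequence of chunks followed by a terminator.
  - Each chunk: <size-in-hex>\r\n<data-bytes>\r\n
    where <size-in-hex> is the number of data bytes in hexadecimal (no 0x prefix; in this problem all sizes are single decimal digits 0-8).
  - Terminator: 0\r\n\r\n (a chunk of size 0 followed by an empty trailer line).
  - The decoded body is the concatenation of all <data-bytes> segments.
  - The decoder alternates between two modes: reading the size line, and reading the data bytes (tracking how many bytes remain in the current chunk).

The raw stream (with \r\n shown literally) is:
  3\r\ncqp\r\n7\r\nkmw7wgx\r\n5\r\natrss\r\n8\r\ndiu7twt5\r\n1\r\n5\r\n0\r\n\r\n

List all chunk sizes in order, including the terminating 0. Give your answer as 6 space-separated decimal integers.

Chunk 1: stream[0..1]='3' size=0x3=3, data at stream[3..6]='cqp' -> body[0..3], body so far='cqp'
Chunk 2: stream[8..9]='7' size=0x7=7, data at stream[11..18]='kmw7wgx' -> body[3..10], body so far='cqpkmw7wgx'
Chunk 3: stream[20..21]='5' size=0x5=5, data at stream[23..28]='atrss' -> body[10..15], body so far='cqpkmw7wgxatrss'
Chunk 4: stream[30..31]='8' size=0x8=8, data at stream[33..41]='diu7twt5' -> body[15..23], body so far='cqpkmw7wgxatrssdiu7twt5'
Chunk 5: stream[43..44]='1' size=0x1=1, data at stream[46..47]='5' -> body[23..24], body so far='cqpkmw7wgxatrssdiu7twt55'
Chunk 6: stream[49..50]='0' size=0 (terminator). Final body='cqpkmw7wgxatrssdiu7twt55' (24 bytes)

Answer: 3 7 5 8 1 0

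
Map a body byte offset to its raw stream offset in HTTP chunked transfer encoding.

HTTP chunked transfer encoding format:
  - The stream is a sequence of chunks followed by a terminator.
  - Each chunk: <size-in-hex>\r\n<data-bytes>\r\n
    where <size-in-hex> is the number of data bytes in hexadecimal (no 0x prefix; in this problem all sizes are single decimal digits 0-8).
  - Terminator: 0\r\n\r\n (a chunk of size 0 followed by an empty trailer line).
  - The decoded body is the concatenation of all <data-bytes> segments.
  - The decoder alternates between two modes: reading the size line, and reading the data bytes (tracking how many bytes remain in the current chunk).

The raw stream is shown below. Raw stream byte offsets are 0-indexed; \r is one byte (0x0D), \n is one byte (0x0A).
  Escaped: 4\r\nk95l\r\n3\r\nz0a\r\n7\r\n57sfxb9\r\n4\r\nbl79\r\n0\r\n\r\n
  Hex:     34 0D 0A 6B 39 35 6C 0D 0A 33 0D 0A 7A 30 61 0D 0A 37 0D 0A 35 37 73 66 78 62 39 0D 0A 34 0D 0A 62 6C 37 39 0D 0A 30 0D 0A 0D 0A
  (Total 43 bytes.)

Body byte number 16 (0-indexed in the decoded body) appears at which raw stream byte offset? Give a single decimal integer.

Answer: 34

Derivation:
Chunk 1: stream[0..1]='4' size=0x4=4, data at stream[3..7]='k95l' -> body[0..4], body so far='k95l'
Chunk 2: stream[9..10]='3' size=0x3=3, data at stream[12..15]='z0a' -> body[4..7], body so far='k95lz0a'
Chunk 3: stream[17..18]='7' size=0x7=7, data at stream[20..27]='57sfxb9' -> body[7..14], body so far='k95lz0a57sfxb9'
Chunk 4: stream[29..30]='4' size=0x4=4, data at stream[32..36]='bl79' -> body[14..18], body so far='k95lz0a57sfxb9bl79'
Chunk 5: stream[38..39]='0' size=0 (terminator). Final body='k95lz0a57sfxb9bl79' (18 bytes)
Body byte 16 at stream offset 34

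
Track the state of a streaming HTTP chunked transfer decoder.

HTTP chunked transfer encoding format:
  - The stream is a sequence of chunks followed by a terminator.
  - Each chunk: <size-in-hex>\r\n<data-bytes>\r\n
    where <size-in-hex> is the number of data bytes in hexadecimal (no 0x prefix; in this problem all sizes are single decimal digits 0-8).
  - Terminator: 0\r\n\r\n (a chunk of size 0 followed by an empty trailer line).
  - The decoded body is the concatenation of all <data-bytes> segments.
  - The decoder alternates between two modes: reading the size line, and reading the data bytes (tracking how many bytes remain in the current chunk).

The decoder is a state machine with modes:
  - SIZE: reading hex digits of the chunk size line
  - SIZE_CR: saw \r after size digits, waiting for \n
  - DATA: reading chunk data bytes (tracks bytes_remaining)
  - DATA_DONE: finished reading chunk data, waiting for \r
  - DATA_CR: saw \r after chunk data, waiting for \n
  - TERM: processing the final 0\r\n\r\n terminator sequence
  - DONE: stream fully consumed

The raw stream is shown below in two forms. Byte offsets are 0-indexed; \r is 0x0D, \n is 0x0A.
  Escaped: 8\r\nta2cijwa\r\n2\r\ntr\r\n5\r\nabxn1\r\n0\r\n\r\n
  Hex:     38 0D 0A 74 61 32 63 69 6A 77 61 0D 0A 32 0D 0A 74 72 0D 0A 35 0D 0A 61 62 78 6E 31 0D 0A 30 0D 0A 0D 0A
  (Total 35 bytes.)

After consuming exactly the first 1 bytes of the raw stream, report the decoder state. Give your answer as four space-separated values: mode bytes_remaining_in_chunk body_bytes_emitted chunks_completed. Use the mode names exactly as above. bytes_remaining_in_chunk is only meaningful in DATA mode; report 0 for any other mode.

Byte 0 = '8': mode=SIZE remaining=0 emitted=0 chunks_done=0

Answer: SIZE 0 0 0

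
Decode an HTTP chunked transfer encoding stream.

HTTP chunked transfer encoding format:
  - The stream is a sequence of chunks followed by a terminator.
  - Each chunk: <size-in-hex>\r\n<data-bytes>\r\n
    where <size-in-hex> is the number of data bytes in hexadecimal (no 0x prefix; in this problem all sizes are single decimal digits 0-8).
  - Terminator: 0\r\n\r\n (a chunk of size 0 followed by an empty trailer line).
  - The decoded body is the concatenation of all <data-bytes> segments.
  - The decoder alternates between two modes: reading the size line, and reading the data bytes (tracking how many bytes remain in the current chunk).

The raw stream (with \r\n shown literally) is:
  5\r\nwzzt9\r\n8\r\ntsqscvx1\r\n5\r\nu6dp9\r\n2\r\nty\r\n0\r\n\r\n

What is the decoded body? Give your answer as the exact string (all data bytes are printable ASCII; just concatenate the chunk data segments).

Answer: wzzt9tsqscvx1u6dp9ty

Derivation:
Chunk 1: stream[0..1]='5' size=0x5=5, data at stream[3..8]='wzzt9' -> body[0..5], body so far='wzzt9'
Chunk 2: stream[10..11]='8' size=0x8=8, data at stream[13..21]='tsqscvx1' -> body[5..13], body so far='wzzt9tsqscvx1'
Chunk 3: stream[23..24]='5' size=0x5=5, data at stream[26..31]='u6dp9' -> body[13..18], body so far='wzzt9tsqscvx1u6dp9'
Chunk 4: stream[33..34]='2' size=0x2=2, data at stream[36..38]='ty' -> body[18..20], body so far='wzzt9tsqscvx1u6dp9ty'
Chunk 5: stream[40..41]='0' size=0 (terminator). Final body='wzzt9tsqscvx1u6dp9ty' (20 bytes)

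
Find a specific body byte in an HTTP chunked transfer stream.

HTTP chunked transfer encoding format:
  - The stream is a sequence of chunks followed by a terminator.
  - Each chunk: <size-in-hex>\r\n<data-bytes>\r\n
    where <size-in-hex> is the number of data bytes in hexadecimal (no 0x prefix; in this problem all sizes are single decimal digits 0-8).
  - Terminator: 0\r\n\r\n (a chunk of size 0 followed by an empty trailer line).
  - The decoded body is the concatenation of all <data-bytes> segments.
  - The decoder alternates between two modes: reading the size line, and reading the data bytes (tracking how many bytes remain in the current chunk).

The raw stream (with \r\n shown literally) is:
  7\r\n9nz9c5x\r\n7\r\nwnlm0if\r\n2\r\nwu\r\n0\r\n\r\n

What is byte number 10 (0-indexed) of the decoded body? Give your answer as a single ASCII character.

Answer: m

Derivation:
Chunk 1: stream[0..1]='7' size=0x7=7, data at stream[3..10]='9nz9c5x' -> body[0..7], body so far='9nz9c5x'
Chunk 2: stream[12..13]='7' size=0x7=7, data at stream[15..22]='wnlm0if' -> body[7..14], body so far='9nz9c5xwnlm0if'
Chunk 3: stream[24..25]='2' size=0x2=2, data at stream[27..29]='wu' -> body[14..16], body so far='9nz9c5xwnlm0ifwu'
Chunk 4: stream[31..32]='0' size=0 (terminator). Final body='9nz9c5xwnlm0ifwu' (16 bytes)
Body byte 10 = 'm'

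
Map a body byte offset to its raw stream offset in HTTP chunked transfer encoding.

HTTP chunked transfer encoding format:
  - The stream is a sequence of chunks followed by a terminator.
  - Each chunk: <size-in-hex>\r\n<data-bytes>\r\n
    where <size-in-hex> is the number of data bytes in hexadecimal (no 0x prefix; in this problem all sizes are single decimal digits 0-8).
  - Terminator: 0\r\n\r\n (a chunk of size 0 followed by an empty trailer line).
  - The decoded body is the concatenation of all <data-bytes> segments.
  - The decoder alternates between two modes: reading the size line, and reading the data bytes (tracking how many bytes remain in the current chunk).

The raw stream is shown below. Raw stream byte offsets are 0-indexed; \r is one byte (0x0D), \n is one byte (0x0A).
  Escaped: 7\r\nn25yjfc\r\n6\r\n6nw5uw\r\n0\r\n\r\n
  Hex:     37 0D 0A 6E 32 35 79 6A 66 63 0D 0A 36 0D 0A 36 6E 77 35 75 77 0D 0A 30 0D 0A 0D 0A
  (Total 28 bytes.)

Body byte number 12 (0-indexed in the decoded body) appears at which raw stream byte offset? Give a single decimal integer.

Answer: 20

Derivation:
Chunk 1: stream[0..1]='7' size=0x7=7, data at stream[3..10]='n25yjfc' -> body[0..7], body so far='n25yjfc'
Chunk 2: stream[12..13]='6' size=0x6=6, data at stream[15..21]='6nw5uw' -> body[7..13], body so far='n25yjfc6nw5uw'
Chunk 3: stream[23..24]='0' size=0 (terminator). Final body='n25yjfc6nw5uw' (13 bytes)
Body byte 12 at stream offset 20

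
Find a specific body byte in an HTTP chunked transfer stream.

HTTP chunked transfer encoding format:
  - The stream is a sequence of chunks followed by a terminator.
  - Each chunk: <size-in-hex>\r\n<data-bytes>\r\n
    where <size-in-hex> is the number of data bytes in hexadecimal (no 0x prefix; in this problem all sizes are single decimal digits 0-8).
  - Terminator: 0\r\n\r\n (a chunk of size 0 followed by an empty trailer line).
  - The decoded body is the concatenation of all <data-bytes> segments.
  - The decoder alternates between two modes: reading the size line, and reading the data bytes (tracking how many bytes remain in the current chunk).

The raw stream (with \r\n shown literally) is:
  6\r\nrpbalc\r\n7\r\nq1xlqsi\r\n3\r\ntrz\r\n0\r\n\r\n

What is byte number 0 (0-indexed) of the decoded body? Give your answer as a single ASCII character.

Answer: r

Derivation:
Chunk 1: stream[0..1]='6' size=0x6=6, data at stream[3..9]='rpbalc' -> body[0..6], body so far='rpbalc'
Chunk 2: stream[11..12]='7' size=0x7=7, data at stream[14..21]='q1xlqsi' -> body[6..13], body so far='rpbalcq1xlqsi'
Chunk 3: stream[23..24]='3' size=0x3=3, data at stream[26..29]='trz' -> body[13..16], body so far='rpbalcq1xlqsitrz'
Chunk 4: stream[31..32]='0' size=0 (terminator). Final body='rpbalcq1xlqsitrz' (16 bytes)
Body byte 0 = 'r'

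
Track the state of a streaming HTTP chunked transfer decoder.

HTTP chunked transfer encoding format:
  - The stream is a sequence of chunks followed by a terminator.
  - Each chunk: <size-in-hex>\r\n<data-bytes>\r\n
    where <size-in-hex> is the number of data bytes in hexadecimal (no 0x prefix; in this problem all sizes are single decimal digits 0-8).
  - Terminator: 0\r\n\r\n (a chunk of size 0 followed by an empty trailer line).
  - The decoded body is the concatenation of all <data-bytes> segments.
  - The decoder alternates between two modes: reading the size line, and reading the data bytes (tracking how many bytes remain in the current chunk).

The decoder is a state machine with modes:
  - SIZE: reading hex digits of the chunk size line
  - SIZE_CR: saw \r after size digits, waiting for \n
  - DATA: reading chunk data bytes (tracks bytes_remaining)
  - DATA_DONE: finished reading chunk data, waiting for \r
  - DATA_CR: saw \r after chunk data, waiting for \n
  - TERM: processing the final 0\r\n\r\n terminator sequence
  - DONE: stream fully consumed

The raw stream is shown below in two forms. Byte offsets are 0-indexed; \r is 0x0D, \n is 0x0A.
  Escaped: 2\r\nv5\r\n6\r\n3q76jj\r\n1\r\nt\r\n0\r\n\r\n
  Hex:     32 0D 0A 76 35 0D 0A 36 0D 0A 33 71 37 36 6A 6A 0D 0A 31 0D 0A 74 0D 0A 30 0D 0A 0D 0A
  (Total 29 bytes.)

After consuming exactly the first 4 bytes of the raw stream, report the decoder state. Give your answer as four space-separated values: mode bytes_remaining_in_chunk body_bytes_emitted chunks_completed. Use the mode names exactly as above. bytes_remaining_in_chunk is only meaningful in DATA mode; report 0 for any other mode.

Answer: DATA 1 1 0

Derivation:
Byte 0 = '2': mode=SIZE remaining=0 emitted=0 chunks_done=0
Byte 1 = 0x0D: mode=SIZE_CR remaining=0 emitted=0 chunks_done=0
Byte 2 = 0x0A: mode=DATA remaining=2 emitted=0 chunks_done=0
Byte 3 = 'v': mode=DATA remaining=1 emitted=1 chunks_done=0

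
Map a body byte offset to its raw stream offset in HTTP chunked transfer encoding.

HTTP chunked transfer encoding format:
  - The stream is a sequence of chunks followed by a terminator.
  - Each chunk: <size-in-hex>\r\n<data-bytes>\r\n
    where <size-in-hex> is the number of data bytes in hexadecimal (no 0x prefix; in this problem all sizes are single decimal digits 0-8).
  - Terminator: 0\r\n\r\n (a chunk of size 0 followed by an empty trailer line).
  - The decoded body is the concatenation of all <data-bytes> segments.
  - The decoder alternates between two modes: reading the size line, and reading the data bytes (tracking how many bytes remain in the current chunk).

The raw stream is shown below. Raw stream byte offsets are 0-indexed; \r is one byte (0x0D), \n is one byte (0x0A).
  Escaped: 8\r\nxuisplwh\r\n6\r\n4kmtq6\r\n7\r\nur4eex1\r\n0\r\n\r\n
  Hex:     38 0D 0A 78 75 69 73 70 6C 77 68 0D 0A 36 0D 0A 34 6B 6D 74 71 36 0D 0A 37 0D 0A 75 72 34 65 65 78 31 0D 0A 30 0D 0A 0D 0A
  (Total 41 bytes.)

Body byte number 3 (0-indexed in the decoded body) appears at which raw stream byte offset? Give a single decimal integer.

Chunk 1: stream[0..1]='8' size=0x8=8, data at stream[3..11]='xuisplwh' -> body[0..8], body so far='xuisplwh'
Chunk 2: stream[13..14]='6' size=0x6=6, data at stream[16..22]='4kmtq6' -> body[8..14], body so far='xuisplwh4kmtq6'
Chunk 3: stream[24..25]='7' size=0x7=7, data at stream[27..34]='ur4eex1' -> body[14..21], body so far='xuisplwh4kmtq6ur4eex1'
Chunk 4: stream[36..37]='0' size=0 (terminator). Final body='xuisplwh4kmtq6ur4eex1' (21 bytes)
Body byte 3 at stream offset 6

Answer: 6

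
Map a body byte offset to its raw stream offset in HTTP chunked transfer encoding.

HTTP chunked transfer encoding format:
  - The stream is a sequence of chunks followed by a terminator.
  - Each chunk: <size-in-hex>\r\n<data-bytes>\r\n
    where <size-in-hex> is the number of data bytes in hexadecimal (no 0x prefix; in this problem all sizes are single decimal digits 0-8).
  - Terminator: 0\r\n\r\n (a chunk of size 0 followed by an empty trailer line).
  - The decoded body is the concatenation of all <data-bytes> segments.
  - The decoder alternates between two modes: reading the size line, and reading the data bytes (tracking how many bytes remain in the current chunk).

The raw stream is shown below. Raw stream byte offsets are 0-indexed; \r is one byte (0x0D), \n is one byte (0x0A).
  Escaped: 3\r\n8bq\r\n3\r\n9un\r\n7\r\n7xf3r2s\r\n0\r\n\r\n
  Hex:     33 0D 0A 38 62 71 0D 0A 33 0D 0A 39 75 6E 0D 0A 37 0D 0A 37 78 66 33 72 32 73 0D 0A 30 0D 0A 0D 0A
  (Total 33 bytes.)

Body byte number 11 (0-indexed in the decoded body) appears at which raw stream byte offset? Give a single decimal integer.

Answer: 24

Derivation:
Chunk 1: stream[0..1]='3' size=0x3=3, data at stream[3..6]='8bq' -> body[0..3], body so far='8bq'
Chunk 2: stream[8..9]='3' size=0x3=3, data at stream[11..14]='9un' -> body[3..6], body so far='8bq9un'
Chunk 3: stream[16..17]='7' size=0x7=7, data at stream[19..26]='7xf3r2s' -> body[6..13], body so far='8bq9un7xf3r2s'
Chunk 4: stream[28..29]='0' size=0 (terminator). Final body='8bq9un7xf3r2s' (13 bytes)
Body byte 11 at stream offset 24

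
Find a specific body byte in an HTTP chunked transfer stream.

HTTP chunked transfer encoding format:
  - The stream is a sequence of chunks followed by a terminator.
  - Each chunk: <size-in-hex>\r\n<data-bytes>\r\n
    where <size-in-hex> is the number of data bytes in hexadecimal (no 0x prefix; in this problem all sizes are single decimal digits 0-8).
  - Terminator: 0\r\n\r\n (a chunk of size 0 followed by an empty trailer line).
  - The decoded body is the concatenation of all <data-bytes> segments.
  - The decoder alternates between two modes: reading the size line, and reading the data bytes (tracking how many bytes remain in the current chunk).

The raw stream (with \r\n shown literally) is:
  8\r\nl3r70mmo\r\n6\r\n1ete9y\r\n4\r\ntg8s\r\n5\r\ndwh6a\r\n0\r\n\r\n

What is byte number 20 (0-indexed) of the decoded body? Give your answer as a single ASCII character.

Answer: h

Derivation:
Chunk 1: stream[0..1]='8' size=0x8=8, data at stream[3..11]='l3r70mmo' -> body[0..8], body so far='l3r70mmo'
Chunk 2: stream[13..14]='6' size=0x6=6, data at stream[16..22]='1ete9y' -> body[8..14], body so far='l3r70mmo1ete9y'
Chunk 3: stream[24..25]='4' size=0x4=4, data at stream[27..31]='tg8s' -> body[14..18], body so far='l3r70mmo1ete9ytg8s'
Chunk 4: stream[33..34]='5' size=0x5=5, data at stream[36..41]='dwh6a' -> body[18..23], body so far='l3r70mmo1ete9ytg8sdwh6a'
Chunk 5: stream[43..44]='0' size=0 (terminator). Final body='l3r70mmo1ete9ytg8sdwh6a' (23 bytes)
Body byte 20 = 'h'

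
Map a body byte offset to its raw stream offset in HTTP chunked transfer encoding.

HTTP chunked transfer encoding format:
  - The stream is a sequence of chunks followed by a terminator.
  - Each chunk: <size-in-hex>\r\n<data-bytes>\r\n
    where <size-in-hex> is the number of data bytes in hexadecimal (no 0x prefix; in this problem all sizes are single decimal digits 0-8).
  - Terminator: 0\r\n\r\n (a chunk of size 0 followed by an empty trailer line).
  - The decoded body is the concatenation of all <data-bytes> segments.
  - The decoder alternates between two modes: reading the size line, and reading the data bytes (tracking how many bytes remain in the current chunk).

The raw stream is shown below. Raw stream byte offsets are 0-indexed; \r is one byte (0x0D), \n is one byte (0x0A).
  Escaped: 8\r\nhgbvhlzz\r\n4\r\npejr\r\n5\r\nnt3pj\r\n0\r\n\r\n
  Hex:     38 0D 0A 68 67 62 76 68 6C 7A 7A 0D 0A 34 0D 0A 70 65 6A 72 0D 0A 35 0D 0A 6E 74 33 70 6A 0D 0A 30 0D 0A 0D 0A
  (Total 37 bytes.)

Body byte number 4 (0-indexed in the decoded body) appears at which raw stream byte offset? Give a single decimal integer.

Answer: 7

Derivation:
Chunk 1: stream[0..1]='8' size=0x8=8, data at stream[3..11]='hgbvhlzz' -> body[0..8], body so far='hgbvhlzz'
Chunk 2: stream[13..14]='4' size=0x4=4, data at stream[16..20]='pejr' -> body[8..12], body so far='hgbvhlzzpejr'
Chunk 3: stream[22..23]='5' size=0x5=5, data at stream[25..30]='nt3pj' -> body[12..17], body so far='hgbvhlzzpejrnt3pj'
Chunk 4: stream[32..33]='0' size=0 (terminator). Final body='hgbvhlzzpejrnt3pj' (17 bytes)
Body byte 4 at stream offset 7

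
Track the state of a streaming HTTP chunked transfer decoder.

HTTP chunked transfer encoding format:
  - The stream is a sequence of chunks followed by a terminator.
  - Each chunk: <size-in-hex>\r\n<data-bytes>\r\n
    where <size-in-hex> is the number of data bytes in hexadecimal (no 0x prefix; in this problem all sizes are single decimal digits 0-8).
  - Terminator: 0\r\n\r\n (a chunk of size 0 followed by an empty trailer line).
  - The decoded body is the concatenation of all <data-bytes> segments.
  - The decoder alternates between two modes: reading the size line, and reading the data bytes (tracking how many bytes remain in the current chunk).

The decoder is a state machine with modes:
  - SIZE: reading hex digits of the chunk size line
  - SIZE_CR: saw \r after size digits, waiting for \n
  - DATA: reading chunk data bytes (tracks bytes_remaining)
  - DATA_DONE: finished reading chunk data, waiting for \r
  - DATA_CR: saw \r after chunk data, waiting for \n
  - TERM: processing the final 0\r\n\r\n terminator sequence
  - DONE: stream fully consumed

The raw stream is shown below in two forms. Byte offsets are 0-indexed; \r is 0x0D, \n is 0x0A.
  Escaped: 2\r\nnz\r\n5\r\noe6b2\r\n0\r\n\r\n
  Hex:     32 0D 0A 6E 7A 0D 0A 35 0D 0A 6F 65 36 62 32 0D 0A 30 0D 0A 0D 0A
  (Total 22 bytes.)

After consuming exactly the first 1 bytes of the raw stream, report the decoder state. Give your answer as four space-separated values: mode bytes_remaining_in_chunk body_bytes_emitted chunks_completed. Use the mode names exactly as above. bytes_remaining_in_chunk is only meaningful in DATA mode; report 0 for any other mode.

Byte 0 = '2': mode=SIZE remaining=0 emitted=0 chunks_done=0

Answer: SIZE 0 0 0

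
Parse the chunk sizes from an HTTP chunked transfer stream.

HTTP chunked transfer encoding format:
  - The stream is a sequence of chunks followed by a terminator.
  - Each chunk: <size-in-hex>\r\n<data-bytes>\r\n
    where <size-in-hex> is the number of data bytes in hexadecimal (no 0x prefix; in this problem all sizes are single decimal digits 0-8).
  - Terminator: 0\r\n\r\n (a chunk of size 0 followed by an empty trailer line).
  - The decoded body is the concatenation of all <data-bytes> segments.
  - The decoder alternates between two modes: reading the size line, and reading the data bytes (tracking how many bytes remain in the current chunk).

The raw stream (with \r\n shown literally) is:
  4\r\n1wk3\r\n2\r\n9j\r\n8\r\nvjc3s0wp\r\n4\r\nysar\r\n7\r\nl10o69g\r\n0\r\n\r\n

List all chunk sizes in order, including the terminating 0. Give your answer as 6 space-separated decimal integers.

Answer: 4 2 8 4 7 0

Derivation:
Chunk 1: stream[0..1]='4' size=0x4=4, data at stream[3..7]='1wk3' -> body[0..4], body so far='1wk3'
Chunk 2: stream[9..10]='2' size=0x2=2, data at stream[12..14]='9j' -> body[4..6], body so far='1wk39j'
Chunk 3: stream[16..17]='8' size=0x8=8, data at stream[19..27]='vjc3s0wp' -> body[6..14], body so far='1wk39jvjc3s0wp'
Chunk 4: stream[29..30]='4' size=0x4=4, data at stream[32..36]='ysar' -> body[14..18], body so far='1wk39jvjc3s0wpysar'
Chunk 5: stream[38..39]='7' size=0x7=7, data at stream[41..48]='l10o69g' -> body[18..25], body so far='1wk39jvjc3s0wpysarl10o69g'
Chunk 6: stream[50..51]='0' size=0 (terminator). Final body='1wk39jvjc3s0wpysarl10o69g' (25 bytes)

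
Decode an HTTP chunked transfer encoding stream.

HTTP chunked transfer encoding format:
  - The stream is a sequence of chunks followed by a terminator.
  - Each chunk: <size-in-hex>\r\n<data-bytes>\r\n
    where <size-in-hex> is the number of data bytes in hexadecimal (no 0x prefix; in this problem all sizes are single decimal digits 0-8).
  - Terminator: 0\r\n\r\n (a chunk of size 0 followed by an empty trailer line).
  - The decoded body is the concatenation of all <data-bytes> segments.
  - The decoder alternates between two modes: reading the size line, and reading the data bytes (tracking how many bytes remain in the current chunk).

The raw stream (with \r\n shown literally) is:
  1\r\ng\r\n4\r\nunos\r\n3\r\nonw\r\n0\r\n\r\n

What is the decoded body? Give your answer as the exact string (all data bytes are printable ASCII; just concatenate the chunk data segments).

Answer: gunosonw

Derivation:
Chunk 1: stream[0..1]='1' size=0x1=1, data at stream[3..4]='g' -> body[0..1], body so far='g'
Chunk 2: stream[6..7]='4' size=0x4=4, data at stream[9..13]='unos' -> body[1..5], body so far='gunos'
Chunk 3: stream[15..16]='3' size=0x3=3, data at stream[18..21]='onw' -> body[5..8], body so far='gunosonw'
Chunk 4: stream[23..24]='0' size=0 (terminator). Final body='gunosonw' (8 bytes)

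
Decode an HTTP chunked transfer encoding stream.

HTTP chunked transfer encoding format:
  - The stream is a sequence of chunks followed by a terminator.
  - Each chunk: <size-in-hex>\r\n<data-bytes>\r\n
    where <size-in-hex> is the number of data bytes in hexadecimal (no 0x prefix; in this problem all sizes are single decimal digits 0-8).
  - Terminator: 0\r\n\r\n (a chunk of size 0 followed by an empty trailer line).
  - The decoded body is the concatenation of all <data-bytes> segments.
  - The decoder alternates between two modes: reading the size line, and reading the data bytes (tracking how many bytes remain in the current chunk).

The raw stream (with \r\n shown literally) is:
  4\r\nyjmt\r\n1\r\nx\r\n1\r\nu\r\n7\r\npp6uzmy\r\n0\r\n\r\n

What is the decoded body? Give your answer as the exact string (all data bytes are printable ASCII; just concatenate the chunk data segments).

Chunk 1: stream[0..1]='4' size=0x4=4, data at stream[3..7]='yjmt' -> body[0..4], body so far='yjmt'
Chunk 2: stream[9..10]='1' size=0x1=1, data at stream[12..13]='x' -> body[4..5], body so far='yjmtx'
Chunk 3: stream[15..16]='1' size=0x1=1, data at stream[18..19]='u' -> body[5..6], body so far='yjmtxu'
Chunk 4: stream[21..22]='7' size=0x7=7, data at stream[24..31]='pp6uzmy' -> body[6..13], body so far='yjmtxupp6uzmy'
Chunk 5: stream[33..34]='0' size=0 (terminator). Final body='yjmtxupp6uzmy' (13 bytes)

Answer: yjmtxupp6uzmy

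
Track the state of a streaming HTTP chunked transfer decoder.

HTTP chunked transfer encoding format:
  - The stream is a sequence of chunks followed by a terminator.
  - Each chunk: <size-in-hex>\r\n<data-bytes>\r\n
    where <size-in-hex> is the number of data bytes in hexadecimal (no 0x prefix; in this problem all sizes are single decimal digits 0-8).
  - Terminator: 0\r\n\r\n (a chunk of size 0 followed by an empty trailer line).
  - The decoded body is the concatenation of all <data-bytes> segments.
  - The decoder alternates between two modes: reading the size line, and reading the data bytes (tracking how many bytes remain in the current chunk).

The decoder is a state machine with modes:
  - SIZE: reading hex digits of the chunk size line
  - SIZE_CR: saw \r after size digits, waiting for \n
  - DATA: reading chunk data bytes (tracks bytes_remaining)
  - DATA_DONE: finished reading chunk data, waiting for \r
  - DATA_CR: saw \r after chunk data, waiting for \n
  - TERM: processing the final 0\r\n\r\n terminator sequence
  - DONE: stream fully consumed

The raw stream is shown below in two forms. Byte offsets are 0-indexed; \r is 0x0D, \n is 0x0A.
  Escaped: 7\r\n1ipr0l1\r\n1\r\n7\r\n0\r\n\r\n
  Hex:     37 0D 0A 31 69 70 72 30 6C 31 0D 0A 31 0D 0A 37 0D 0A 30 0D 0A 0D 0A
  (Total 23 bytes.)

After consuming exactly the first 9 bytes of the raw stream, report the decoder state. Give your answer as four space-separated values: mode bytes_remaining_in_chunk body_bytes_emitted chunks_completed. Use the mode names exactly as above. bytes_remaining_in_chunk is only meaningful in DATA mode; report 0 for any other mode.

Answer: DATA 1 6 0

Derivation:
Byte 0 = '7': mode=SIZE remaining=0 emitted=0 chunks_done=0
Byte 1 = 0x0D: mode=SIZE_CR remaining=0 emitted=0 chunks_done=0
Byte 2 = 0x0A: mode=DATA remaining=7 emitted=0 chunks_done=0
Byte 3 = '1': mode=DATA remaining=6 emitted=1 chunks_done=0
Byte 4 = 'i': mode=DATA remaining=5 emitted=2 chunks_done=0
Byte 5 = 'p': mode=DATA remaining=4 emitted=3 chunks_done=0
Byte 6 = 'r': mode=DATA remaining=3 emitted=4 chunks_done=0
Byte 7 = '0': mode=DATA remaining=2 emitted=5 chunks_done=0
Byte 8 = 'l': mode=DATA remaining=1 emitted=6 chunks_done=0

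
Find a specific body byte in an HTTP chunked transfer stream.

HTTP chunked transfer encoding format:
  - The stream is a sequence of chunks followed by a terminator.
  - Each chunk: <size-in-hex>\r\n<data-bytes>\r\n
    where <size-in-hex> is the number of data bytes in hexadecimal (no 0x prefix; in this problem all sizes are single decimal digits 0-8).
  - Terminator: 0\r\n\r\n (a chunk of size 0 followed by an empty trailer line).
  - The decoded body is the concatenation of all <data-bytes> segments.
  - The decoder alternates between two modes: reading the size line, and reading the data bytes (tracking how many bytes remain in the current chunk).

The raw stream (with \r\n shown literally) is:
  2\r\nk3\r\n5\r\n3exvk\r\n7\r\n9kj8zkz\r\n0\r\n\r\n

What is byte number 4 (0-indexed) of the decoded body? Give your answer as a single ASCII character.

Answer: x

Derivation:
Chunk 1: stream[0..1]='2' size=0x2=2, data at stream[3..5]='k3' -> body[0..2], body so far='k3'
Chunk 2: stream[7..8]='5' size=0x5=5, data at stream[10..15]='3exvk' -> body[2..7], body so far='k33exvk'
Chunk 3: stream[17..18]='7' size=0x7=7, data at stream[20..27]='9kj8zkz' -> body[7..14], body so far='k33exvk9kj8zkz'
Chunk 4: stream[29..30]='0' size=0 (terminator). Final body='k33exvk9kj8zkz' (14 bytes)
Body byte 4 = 'x'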